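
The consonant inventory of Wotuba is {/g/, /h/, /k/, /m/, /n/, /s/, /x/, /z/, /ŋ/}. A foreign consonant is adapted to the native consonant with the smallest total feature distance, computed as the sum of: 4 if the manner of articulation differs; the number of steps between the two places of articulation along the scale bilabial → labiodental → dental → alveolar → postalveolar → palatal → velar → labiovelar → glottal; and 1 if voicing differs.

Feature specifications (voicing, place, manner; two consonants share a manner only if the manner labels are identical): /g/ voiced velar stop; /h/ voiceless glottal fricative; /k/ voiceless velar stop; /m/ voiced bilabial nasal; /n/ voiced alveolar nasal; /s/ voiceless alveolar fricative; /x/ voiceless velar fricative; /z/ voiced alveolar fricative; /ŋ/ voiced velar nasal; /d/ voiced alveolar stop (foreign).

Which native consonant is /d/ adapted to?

/g/ is closest: same manner (stop), place distance 3 (alveolar→velar), same voicing; total 3. Next closest is /k/ at distance 4.

g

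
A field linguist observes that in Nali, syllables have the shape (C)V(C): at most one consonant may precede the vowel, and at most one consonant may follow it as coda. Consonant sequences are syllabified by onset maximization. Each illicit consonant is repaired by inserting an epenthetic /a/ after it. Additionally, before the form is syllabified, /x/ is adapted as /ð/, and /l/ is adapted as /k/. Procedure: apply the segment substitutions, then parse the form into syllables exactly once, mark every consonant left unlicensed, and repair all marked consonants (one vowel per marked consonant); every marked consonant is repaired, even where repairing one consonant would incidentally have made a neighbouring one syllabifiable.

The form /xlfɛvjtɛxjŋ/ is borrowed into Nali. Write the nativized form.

Substitution: /x/ → /ð/, /l/ → /k/, giving /ðkfɛvjtɛðjŋ/.
The consonants /ð/, /k/, /j/, /j/, /ŋ/ cannot be parsed into a legal (C)V(C) syllable (at most one coda consonant is licensed; onsets are limited to one consonant).
Epenthesis after each stranded consonant: /ð/ → /ða/, /k/ → /ka/, /j/ → /ja/, /j/ → /ja/, /ŋ/ → /ŋa/.

ðakafɛvjatɛðjaŋa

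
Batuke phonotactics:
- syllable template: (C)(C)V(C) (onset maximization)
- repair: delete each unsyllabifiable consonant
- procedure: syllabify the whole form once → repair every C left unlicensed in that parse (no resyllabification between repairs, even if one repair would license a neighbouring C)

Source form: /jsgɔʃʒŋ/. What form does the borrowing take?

Syllabifying with onset maximization leaves /j/, /ʒ/, /ŋ/ stranded (at most one coda consonant is licensed; onsets may contain at most 2 consonants).
Deletion applies to /j/, /ʒ/, /ŋ/.

sgɔʃ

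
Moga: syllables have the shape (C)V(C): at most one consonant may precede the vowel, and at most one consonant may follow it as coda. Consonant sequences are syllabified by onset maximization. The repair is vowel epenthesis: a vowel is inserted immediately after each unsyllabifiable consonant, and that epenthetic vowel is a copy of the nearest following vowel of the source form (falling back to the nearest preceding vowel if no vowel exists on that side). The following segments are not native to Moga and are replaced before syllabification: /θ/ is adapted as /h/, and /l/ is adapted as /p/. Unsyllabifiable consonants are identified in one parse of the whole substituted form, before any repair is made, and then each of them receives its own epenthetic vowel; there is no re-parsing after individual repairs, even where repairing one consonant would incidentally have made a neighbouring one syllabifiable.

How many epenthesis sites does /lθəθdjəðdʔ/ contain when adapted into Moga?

4

After substitution the input is /phəhdjəðdʔ/.
The unsyllabifiable consonants are /p/, /d/, /d/, /ʔ/; each receives one epenthetic vowel.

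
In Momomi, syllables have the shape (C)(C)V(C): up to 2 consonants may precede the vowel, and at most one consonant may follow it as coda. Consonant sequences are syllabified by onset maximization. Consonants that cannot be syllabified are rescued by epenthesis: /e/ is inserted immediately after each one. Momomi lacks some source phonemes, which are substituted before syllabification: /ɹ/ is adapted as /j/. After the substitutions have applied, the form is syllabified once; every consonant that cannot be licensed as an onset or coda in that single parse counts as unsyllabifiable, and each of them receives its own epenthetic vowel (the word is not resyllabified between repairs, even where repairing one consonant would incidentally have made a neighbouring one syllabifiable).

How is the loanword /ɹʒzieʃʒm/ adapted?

jeʒzieʃʒeme

Substitution: /ɹ/ → /j/, giving /jʒzieʃʒm/.
Syllabifying with onset maximization leaves /j/, /ʒ/, /m/ stranded (at most one coda consonant is licensed; onsets may contain at most 2 consonants).
Inserting the epenthetic vowel yields /j/ → /je/, /ʒ/ → /ʒe/, /m/ → /me/.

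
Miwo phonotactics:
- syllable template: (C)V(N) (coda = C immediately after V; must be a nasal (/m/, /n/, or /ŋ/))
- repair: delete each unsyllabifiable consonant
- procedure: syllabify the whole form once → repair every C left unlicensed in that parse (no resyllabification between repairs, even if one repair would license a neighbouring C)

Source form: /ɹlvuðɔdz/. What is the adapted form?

vuðɔ

The consonants /ɹ/, /l/, /d/, /z/ cannot be parsed into a legal (C)V(N) syllable (only a nasal (/m/, /n/, or /ŋ/) is licensed in coda position; onsets are limited to one consonant).
Deletion applies to /ɹ/, /l/, /d/, /z/.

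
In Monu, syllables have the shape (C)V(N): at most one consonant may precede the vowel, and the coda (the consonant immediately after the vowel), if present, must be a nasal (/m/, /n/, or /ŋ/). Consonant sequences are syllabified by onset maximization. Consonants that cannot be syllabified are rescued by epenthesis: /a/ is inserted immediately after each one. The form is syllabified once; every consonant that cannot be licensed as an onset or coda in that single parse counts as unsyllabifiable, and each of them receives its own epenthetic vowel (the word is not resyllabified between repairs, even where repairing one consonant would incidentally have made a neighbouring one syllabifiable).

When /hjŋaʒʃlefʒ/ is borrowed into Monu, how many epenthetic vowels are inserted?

6

The unsyllabifiable consonants are /h/, /j/, /ʒ/, /ʃ/, /f/, /ʒ/; each receives one epenthetic vowel.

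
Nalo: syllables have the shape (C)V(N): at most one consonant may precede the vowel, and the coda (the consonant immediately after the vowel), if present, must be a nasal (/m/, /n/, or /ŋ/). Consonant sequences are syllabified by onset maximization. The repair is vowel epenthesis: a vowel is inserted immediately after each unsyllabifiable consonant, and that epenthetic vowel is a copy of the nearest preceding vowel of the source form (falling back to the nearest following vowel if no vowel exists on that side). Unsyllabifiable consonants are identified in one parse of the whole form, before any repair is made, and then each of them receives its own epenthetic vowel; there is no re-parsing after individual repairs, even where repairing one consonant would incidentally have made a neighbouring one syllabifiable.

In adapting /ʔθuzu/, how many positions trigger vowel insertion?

1

The unsyllabifiable consonants are /ʔ/; each receives one epenthetic vowel.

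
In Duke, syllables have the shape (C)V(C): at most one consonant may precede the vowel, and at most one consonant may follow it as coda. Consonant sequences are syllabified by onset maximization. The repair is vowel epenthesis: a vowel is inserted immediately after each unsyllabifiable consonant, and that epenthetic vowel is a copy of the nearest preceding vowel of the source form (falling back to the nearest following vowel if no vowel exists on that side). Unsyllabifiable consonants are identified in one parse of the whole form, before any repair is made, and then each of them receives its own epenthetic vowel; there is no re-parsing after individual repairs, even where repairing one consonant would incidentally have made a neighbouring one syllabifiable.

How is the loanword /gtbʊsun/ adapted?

gʊtʊbʊsun

The consonants /g/, /t/ cannot be parsed into a legal (C)V(C) syllable (at most one coda consonant is licensed; onsets are limited to one consonant).
Inserting the epenthetic vowel yields /g/ → /gʊ/, /t/ → /tʊ/.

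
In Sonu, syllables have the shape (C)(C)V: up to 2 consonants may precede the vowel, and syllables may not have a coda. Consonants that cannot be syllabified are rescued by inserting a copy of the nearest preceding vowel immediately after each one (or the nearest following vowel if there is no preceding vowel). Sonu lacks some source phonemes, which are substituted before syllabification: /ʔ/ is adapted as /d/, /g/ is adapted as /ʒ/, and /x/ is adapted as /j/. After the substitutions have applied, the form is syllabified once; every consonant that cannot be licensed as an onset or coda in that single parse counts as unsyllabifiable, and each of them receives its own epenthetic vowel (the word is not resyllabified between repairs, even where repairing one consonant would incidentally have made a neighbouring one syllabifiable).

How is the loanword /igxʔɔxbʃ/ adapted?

Substitution: /g/ → /ʒ/, /x/ → /j/, /ʔ/ → /d/, giving /iʒjdɔjbʃ/.
Syllabifying with onset maximization leaves /ʒ/, /j/, /b/, /ʃ/ stranded (no codas are permitted; onsets may contain at most 2 consonants).
Inserting the epenthetic vowel yields /ʒ/ → /ʒi/, /j/ → /jɔ/, /b/ → /bɔ/, /ʃ/ → /ʃɔ/.

iʒijdɔjɔbɔʃɔ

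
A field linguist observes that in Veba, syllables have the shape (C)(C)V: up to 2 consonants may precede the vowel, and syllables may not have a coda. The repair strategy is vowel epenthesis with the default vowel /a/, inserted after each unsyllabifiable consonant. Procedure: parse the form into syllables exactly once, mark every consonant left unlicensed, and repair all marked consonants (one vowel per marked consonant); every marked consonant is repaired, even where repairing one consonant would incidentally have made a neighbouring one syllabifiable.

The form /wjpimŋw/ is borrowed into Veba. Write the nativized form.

The consonants /w/, /m/, /ŋ/, /w/ cannot be parsed into a legal (C)(C)V syllable (no codas are permitted; onsets may contain at most 2 consonants).
Epenthesis after each stranded consonant: /w/ → /wa/, /m/ → /ma/, /ŋ/ → /ŋa/, /w/ → /wa/.

wajpimaŋawa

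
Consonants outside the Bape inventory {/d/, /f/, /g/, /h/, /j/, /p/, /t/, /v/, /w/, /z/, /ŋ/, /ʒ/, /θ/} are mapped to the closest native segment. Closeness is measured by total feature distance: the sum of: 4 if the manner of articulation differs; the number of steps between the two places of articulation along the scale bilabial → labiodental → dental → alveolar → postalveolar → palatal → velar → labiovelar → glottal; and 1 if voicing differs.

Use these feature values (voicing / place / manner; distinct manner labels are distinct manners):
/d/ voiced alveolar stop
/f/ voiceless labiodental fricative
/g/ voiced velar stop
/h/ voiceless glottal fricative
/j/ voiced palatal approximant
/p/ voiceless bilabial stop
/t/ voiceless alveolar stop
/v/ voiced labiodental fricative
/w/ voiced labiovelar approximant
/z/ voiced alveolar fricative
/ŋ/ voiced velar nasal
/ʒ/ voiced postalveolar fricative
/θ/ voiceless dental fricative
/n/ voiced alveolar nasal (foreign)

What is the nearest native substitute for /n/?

ŋ

/ŋ/ is closest: same manner (nasal), place distance 3 (alveolar→velar), same voicing; total 3. Next closest is /d/ at distance 4.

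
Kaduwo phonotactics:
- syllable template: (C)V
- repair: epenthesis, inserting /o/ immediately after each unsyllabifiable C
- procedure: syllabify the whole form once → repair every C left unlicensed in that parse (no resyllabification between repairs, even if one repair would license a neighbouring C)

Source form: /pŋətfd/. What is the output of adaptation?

The consonants /p/, /t/, /f/, /d/ cannot be parsed into a legal (C)V syllable (no codas are permitted; onsets are limited to one consonant).
Epenthesis after each stranded consonant: /p/ → /po/, /t/ → /to/, /f/ → /fo/, /d/ → /do/.

poŋətofodo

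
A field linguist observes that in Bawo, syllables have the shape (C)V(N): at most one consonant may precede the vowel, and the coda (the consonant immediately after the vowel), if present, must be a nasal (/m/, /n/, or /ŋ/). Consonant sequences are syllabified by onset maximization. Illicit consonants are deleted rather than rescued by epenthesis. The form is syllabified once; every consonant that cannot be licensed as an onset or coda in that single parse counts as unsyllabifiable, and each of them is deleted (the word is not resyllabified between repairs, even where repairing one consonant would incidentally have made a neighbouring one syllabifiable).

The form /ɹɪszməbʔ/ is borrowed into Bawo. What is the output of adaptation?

Under (C)V(N), the unsyllabifiable consonants are /s/, /z/, /b/, /ʔ/ (only a nasal (/m/, /n/, or /ŋ/) is licensed in coda position; onsets are limited to one consonant).
Deletion applies to /s/, /z/, /b/, /ʔ/.

ɹɪmə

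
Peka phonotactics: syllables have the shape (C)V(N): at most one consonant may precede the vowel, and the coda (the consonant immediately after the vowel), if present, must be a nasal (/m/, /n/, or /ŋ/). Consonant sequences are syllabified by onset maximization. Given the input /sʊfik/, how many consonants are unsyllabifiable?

1

Under (C)V(N), the unsyllabifiable consonants are /k/ (only a nasal (/m/, /n/, or /ŋ/) is licensed in coda position; onsets are limited to one consonant).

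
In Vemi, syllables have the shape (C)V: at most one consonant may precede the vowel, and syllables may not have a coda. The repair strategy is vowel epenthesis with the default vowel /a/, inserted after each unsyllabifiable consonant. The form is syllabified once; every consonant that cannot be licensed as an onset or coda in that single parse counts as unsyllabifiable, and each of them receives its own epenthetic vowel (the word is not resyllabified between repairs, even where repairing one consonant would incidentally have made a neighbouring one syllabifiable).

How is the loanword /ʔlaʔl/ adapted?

The consonants /ʔ/, /ʔ/, /l/ cannot be parsed into a legal (C)V syllable (no codas are permitted; onsets are limited to one consonant).
Each unlicensed consonant becomes the onset of a new syllable: /ʔ/ → /ʔa/, /ʔ/ → /ʔa/, /l/ → /la/.

ʔalaʔala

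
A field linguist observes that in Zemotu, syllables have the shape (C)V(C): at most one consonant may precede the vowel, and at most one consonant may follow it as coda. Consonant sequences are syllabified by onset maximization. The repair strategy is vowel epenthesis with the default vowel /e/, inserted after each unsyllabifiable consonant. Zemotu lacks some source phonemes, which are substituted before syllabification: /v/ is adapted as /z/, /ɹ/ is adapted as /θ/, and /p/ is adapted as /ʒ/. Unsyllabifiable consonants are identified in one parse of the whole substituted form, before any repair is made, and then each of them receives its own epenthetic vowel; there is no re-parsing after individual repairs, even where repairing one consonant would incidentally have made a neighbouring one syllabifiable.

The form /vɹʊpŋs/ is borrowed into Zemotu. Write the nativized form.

zeθʊʒŋese

Substitution: /v/ → /z/, /ɹ/ → /θ/, /p/ → /ʒ/, giving /zθʊʒŋs/.
Syllabifying with onset maximization leaves /z/, /ŋ/, /s/ stranded (at most one coda consonant is licensed; onsets are limited to one consonant).
Each unlicensed consonant becomes the onset of a new syllable: /z/ → /ze/, /ŋ/ → /ŋe/, /s/ → /se/.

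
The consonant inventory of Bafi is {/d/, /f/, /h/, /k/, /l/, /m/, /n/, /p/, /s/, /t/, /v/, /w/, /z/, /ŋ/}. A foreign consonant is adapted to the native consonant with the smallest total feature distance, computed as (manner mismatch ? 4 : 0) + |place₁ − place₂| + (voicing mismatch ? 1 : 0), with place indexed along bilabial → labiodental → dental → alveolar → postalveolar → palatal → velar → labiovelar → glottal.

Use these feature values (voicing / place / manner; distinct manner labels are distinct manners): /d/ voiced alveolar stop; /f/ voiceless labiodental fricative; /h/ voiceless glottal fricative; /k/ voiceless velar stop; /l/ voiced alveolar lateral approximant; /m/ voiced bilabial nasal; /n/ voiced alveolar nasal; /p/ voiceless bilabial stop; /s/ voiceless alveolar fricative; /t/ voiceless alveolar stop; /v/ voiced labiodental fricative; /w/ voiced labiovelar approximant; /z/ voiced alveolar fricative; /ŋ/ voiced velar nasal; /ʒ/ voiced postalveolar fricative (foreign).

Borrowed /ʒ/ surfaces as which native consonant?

/z/ is closest: same manner (fricative), place distance 1 (postalveolar→alveolar), same voicing; total 1. Next closest is /s/ at distance 2.

z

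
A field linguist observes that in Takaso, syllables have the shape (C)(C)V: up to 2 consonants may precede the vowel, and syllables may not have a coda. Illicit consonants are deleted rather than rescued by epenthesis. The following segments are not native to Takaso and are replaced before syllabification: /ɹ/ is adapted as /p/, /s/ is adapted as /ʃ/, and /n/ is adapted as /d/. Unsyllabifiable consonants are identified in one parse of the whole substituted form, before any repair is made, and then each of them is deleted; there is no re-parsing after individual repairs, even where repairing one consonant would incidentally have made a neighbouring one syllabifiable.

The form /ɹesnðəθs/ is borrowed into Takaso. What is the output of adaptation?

pedðə

Substitution: /ɹ/ → /p/, /s/ → /ʃ/, /n/ → /d/, giving /peʃdðəθʃ/.
Syllabifying with onset maximization leaves /ʃ/, /θ/, /ʃ/ stranded (no codas are permitted; onsets may contain at most 2 consonants).
Deleting the stranded consonants removes /ʃ/, /θ/, /ʃ/.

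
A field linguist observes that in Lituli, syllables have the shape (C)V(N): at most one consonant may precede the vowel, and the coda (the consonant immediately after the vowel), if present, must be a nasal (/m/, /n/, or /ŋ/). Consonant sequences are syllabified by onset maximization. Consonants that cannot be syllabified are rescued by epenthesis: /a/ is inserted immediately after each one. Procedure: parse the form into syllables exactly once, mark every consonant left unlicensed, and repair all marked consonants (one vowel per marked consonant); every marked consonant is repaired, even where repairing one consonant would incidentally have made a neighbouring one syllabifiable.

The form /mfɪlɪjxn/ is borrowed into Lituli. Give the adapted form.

Under (C)V(N), the unsyllabifiable consonants are /m/, /j/, /x/, /n/ (only a nasal (/m/, /n/, or /ŋ/) is licensed in coda position; onsets are limited to one consonant).
Inserting the epenthetic vowel yields /m/ → /ma/, /j/ → /ja/, /x/ → /xa/, /n/ → /na/.

mafɪlɪjaxana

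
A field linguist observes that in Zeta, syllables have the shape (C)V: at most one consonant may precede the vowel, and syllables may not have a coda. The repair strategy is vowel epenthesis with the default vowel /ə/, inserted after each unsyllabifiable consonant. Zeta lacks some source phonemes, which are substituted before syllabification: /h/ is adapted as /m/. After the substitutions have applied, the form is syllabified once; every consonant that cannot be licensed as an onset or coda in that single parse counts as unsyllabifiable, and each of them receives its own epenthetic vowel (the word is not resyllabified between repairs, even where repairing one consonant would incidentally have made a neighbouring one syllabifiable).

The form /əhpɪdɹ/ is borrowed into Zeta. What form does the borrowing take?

əməpɪdəɹə

Substitution: /h/ → /m/, giving /əmpɪdɹ/.
Syllabifying with onset maximization leaves /m/, /d/, /ɹ/ stranded (no codas are permitted; onsets are limited to one consonant).
Each unlicensed consonant becomes the onset of a new syllable: /m/ → /mə/, /d/ → /də/, /ɹ/ → /ɹə/.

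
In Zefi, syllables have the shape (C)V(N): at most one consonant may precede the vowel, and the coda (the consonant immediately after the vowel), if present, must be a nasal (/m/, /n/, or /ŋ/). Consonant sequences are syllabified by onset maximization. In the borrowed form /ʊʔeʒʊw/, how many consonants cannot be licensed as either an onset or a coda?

The consonants /w/ cannot be parsed into a legal (C)V(N) syllable (only a nasal (/m/, /n/, or /ŋ/) is licensed in coda position; onsets are limited to one consonant).

1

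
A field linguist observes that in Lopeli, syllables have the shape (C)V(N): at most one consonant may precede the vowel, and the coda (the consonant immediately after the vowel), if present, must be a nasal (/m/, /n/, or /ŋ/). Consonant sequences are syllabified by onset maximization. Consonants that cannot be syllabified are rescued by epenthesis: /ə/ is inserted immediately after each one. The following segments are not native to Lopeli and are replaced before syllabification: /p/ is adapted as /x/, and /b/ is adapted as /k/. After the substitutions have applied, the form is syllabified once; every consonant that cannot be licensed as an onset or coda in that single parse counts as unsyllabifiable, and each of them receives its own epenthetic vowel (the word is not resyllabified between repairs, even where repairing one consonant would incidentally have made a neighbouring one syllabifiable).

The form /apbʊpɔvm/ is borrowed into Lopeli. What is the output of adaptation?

Substitution: /p/ → /x/, /b/ → /k/, giving /axkʊxɔvm/.
Under (C)V(N), the unsyllabifiable consonants are /x/, /v/, /m/ (only a nasal (/m/, /n/, or /ŋ/) is licensed in coda position; onsets are limited to one consonant).
Each unlicensed consonant becomes the onset of a new syllable: /x/ → /xə/, /v/ → /və/, /m/ → /mə/.

axəkʊxɔvəmə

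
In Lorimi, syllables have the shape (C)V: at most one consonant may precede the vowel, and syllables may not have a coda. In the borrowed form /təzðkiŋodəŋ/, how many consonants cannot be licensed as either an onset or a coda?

3

The consonants /z/, /ð/, /ŋ/ cannot be parsed into a legal (C)V syllable (no codas are permitted; onsets are limited to one consonant).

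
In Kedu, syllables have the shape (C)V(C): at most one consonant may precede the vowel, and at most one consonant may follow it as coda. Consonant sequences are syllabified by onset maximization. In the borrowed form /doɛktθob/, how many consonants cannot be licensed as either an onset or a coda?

Syllabifying with onset maximization leaves /t/ stranded (at most one coda consonant is licensed; onsets are limited to one consonant).

1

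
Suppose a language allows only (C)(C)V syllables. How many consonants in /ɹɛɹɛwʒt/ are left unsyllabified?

3

Under (C)(C)V, the unsyllabifiable consonants are /w/, /ʒ/, /t/ (no codas are permitted; onsets may contain at most 2 consonants).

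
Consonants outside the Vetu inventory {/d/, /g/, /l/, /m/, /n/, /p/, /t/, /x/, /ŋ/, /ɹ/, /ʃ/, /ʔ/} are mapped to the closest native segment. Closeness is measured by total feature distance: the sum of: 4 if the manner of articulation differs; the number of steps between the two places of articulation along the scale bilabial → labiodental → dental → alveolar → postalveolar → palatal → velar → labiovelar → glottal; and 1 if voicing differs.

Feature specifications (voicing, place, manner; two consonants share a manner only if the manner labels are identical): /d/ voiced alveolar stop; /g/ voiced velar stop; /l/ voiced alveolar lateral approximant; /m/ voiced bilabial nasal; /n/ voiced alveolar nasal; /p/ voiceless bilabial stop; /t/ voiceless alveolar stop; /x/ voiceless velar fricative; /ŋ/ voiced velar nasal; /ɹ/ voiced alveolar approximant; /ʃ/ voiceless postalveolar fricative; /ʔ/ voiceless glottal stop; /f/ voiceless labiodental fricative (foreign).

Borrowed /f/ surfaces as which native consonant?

/ʃ/ is closest: same manner (fricative), place distance 3 (labiodental→postalveolar), same voicing; total 3. Next closest is /p/ at distance 5.

ʃ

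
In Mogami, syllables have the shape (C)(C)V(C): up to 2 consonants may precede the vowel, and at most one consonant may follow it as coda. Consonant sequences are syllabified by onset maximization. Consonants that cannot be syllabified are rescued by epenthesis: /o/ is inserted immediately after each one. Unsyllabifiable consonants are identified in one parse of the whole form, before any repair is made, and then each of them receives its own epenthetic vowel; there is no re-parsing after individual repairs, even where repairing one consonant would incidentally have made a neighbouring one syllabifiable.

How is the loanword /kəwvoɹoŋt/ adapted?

The consonants /t/ cannot be parsed into a legal (C)(C)V(C) syllable (at most one coda consonant is licensed; onsets may contain at most 2 consonants).
Inserting the epenthetic vowel yields /t/ → /to/.

kəwvoɹoŋto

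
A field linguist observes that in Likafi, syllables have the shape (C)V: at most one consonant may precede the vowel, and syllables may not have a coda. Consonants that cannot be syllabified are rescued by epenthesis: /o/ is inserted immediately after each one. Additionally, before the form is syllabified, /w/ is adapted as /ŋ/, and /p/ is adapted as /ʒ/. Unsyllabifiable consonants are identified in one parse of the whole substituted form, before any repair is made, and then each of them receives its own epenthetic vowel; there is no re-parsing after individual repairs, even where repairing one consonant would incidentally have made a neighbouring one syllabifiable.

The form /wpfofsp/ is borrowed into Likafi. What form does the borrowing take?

Substitution: /w/ → /ŋ/, /p/ → /ʒ/, giving /ŋʒfofsʒ/.
Under (C)V, the unsyllabifiable consonants are /ŋ/, /ʒ/, /f/, /s/, /ʒ/ (no codas are permitted; onsets are limited to one consonant).
Epenthesis after each stranded consonant: /ŋ/ → /ŋo/, /ʒ/ → /ʒo/, /f/ → /fo/, /s/ → /so/, /ʒ/ → /ʒo/.

ŋoʒofofosoʒo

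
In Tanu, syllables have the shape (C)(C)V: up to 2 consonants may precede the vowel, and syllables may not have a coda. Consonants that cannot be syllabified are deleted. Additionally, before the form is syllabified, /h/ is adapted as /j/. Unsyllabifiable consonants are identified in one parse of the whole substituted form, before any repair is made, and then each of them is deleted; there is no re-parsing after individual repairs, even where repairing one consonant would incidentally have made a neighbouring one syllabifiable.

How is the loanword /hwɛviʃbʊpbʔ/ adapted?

jwɛviʃbʊ

Substitution: /h/ → /j/, giving /jwɛviʃbʊpbʔ/.
Under (C)(C)V, the unsyllabifiable consonants are /p/, /b/, /ʔ/ (no codas are permitted; onsets may contain at most 2 consonants).
Each unlicensed consonant is deleted: /p/, /b/, /ʔ/.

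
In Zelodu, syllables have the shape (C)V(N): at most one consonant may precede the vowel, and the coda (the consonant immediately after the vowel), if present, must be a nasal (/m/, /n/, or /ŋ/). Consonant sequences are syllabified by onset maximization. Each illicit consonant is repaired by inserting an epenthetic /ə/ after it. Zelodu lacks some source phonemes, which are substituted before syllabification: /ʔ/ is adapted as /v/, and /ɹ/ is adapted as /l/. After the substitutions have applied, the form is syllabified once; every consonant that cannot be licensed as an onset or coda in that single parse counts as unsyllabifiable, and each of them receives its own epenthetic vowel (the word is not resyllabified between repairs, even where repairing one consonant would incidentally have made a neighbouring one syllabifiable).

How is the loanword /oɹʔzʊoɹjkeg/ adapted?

Substitution: /ɹ/ → /l/, /ʔ/ → /v/, giving /olvzʊoljkeg/.
Syllabifying with onset maximization leaves /l/, /v/, /l/, /j/, /g/ stranded (only a nasal (/m/, /n/, or /ŋ/) is licensed in coda position; onsets are limited to one consonant).
Inserting the epenthetic vowel yields /l/ → /lə/, /v/ → /və/, /l/ → /lə/, /j/ → /jə/, /g/ → /gə/.

oləvəzʊoləjəkegə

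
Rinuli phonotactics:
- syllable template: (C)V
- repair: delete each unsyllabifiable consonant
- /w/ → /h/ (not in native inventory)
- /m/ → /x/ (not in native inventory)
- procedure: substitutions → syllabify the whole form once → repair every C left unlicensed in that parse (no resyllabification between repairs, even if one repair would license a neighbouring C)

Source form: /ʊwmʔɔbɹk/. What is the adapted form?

ʊʔɔ

Substitution: /w/ → /h/, /m/ → /x/, giving /ʊhxʔɔbɹk/.
Under (C)V, the unsyllabifiable consonants are /h/, /x/, /b/, /ɹ/, /k/ (no codas are permitted; onsets are limited to one consonant).
Deleting the stranded consonants removes /h/, /x/, /b/, /ɹ/, /k/.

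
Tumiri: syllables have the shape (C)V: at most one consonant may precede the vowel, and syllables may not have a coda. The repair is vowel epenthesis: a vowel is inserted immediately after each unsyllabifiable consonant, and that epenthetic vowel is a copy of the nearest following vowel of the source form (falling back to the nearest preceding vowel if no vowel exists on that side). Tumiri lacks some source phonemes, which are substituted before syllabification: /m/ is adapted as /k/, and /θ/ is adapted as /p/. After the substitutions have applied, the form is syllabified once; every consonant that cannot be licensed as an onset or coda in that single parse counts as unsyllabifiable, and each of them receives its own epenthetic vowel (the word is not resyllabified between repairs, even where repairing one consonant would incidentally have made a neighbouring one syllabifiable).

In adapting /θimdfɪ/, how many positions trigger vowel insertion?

After substitution the input is /pikdfɪ/.
The unsyllabifiable consonants are /k/, /d/; each receives one epenthetic vowel.

2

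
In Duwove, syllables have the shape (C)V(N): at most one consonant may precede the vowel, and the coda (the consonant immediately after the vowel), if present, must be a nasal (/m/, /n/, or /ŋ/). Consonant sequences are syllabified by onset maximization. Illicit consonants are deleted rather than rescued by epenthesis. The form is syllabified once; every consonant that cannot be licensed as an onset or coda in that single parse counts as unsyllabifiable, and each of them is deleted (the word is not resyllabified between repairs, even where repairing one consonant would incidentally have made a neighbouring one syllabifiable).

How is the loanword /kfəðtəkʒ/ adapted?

fətə

Under (C)V(N), the unsyllabifiable consonants are /k/, /ð/, /k/, /ʒ/ (only a nasal (/m/, /n/, or /ŋ/) is licensed in coda position; onsets are limited to one consonant).
Deleting the stranded consonants removes /k/, /ð/, /k/, /ʒ/.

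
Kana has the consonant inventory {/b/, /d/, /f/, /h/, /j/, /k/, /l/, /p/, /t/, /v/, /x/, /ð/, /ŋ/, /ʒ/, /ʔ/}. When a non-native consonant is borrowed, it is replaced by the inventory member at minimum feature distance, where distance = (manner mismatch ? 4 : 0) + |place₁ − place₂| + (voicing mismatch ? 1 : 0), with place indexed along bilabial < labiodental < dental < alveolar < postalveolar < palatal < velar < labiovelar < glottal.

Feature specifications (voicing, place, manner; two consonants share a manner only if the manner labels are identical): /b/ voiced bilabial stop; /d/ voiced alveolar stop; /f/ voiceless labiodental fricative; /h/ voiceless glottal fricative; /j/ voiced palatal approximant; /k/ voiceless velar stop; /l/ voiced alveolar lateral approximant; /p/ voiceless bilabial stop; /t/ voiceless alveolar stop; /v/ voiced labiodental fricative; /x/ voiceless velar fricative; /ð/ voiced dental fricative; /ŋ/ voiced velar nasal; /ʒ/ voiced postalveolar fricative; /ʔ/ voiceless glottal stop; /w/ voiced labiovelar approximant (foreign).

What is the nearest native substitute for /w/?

j

/j/ is closest: same manner (approximant), place distance 2 (labiovelar→palatal), same voicing; total 2. Next closest is /ŋ/ at distance 5.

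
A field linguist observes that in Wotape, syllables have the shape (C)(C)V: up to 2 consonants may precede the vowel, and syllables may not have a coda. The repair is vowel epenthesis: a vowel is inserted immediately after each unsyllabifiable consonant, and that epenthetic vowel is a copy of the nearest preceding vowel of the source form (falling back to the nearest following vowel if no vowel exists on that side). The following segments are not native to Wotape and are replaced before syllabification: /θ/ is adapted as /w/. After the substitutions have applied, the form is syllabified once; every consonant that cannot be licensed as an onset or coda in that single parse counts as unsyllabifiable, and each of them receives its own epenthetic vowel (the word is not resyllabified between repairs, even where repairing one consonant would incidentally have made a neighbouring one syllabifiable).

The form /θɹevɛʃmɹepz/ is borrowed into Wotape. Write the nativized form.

Substitution: /θ/ → /w/, giving /wɹevɛʃmɹepz/.
The consonants /ʃ/, /p/, /z/ cannot be parsed into a legal (C)(C)V syllable (no codas are permitted; onsets may contain at most 2 consonants).
Each unlicensed consonant becomes the onset of a new syllable: /ʃ/ → /ʃɛ/, /p/ → /pe/, /z/ → /ze/.

wɹevɛʃɛmɹepeze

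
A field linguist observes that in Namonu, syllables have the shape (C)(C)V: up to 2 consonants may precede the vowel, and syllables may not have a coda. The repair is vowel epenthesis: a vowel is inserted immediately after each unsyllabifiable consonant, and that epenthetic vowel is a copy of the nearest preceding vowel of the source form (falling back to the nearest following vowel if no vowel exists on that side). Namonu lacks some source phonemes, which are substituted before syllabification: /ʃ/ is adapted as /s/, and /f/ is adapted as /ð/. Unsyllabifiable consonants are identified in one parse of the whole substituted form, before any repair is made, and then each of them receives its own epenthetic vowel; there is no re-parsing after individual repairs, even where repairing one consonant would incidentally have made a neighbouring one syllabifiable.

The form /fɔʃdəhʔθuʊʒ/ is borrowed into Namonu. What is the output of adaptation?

ðɔsdəhəʔθuʊʒʊ

Substitution: /f/ → /ð/, /ʃ/ → /s/, giving /ðɔsdəhʔθuʊʒ/.
The consonants /h/, /ʒ/ cannot be parsed into a legal (C)(C)V syllable (no codas are permitted; onsets may contain at most 2 consonants).
Inserting the epenthetic vowel yields /h/ → /hə/, /ʒ/ → /ʒʊ/.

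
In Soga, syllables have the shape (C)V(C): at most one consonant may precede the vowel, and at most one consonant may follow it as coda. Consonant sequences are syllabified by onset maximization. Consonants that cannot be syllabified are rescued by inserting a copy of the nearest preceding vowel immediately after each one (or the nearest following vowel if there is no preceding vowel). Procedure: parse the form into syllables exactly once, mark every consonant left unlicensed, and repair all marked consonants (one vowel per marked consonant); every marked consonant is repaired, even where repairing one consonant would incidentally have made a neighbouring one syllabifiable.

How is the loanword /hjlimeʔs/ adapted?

hijilimeʔse

Syllabifying with onset maximization leaves /h/, /j/, /s/ stranded (at most one coda consonant is licensed; onsets are limited to one consonant).
Epenthesis after each stranded consonant: /h/ → /hi/, /j/ → /ji/, /s/ → /se/.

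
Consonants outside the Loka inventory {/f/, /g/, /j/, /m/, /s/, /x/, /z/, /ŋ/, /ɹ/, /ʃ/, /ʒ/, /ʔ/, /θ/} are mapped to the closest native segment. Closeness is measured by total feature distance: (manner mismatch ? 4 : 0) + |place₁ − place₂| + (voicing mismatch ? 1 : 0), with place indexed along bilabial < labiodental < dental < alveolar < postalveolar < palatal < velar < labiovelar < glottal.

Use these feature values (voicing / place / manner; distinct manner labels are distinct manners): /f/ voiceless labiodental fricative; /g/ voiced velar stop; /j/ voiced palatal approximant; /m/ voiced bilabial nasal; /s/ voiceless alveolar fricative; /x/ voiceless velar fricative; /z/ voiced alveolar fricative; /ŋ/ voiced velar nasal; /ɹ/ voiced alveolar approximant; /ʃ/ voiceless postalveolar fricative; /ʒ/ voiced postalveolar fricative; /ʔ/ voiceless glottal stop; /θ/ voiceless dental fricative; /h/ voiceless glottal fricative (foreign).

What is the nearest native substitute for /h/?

x

/x/ is closest: same manner (fricative), place distance 2 (glottal→velar), same voicing; total 2. Next closest is /ʃ/ at distance 4.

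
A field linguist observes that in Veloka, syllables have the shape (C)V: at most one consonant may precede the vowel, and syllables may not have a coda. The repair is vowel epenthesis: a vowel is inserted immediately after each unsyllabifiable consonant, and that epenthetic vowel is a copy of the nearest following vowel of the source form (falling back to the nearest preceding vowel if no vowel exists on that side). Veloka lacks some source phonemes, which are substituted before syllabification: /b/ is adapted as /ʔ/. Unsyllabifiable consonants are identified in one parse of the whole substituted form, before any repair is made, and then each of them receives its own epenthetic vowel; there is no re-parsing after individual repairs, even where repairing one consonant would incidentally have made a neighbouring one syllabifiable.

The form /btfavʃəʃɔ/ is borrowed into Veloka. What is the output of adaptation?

ʔatafavəʃəʃɔ

Substitution: /b/ → /ʔ/, giving /ʔtfavʃəʃɔ/.
Under (C)V, the unsyllabifiable consonants are /ʔ/, /t/, /v/ (no codas are permitted; onsets are limited to one consonant).
Inserting the epenthetic vowel yields /ʔ/ → /ʔa/, /t/ → /ta/, /v/ → /və/.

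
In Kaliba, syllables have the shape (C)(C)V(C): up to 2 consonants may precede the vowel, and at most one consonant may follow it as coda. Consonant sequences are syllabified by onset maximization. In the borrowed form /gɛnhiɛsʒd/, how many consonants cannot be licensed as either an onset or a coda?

Under (C)(C)V(C), the unsyllabifiable consonants are /ʒ/, /d/ (at most one coda consonant is licensed; onsets may contain at most 2 consonants).

2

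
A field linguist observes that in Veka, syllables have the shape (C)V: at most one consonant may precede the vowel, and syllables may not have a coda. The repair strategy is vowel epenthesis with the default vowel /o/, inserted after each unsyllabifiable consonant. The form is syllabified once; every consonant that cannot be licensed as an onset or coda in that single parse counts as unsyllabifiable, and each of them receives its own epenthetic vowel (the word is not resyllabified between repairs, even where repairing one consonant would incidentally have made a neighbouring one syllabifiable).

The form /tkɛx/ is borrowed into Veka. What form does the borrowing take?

The consonants /t/, /x/ cannot be parsed into a legal (C)V syllable (no codas are permitted; onsets are limited to one consonant).
Inserting the epenthetic vowel yields /t/ → /to/, /x/ → /xo/.

tokɛxo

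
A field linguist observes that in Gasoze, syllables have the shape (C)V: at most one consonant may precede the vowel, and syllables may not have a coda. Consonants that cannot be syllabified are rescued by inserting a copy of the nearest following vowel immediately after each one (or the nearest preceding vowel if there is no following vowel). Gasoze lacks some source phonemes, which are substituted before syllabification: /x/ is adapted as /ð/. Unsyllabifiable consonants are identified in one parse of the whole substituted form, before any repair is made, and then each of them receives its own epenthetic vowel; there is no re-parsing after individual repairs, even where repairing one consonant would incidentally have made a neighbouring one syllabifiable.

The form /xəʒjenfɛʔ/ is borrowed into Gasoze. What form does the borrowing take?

ðəʒejenɛfɛʔɛ

Substitution: /x/ → /ð/, giving /ðəʒjenfɛʔ/.
Under (C)V, the unsyllabifiable consonants are /ʒ/, /n/, /ʔ/ (no codas are permitted; onsets are limited to one consonant).
Epenthesis after each stranded consonant: /ʒ/ → /ʒe/, /n/ → /nɛ/, /ʔ/ → /ʔɛ/.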